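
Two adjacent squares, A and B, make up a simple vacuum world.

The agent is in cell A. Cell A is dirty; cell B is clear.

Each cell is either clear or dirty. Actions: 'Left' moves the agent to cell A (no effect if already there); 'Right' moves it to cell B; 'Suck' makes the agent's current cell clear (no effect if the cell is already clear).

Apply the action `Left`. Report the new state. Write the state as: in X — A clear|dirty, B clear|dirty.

in A — A dirty, B clear

start: in A — A dirty, B clear
[1] after Left: in A — A dirty, B clear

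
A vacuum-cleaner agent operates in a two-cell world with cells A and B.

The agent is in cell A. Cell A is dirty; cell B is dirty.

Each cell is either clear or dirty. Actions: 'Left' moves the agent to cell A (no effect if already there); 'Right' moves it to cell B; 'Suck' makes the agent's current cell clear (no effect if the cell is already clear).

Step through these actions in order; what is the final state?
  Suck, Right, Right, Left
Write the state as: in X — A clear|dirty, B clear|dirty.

in A — A clear, B dirty

step 1/4 (Suck): in A — A clear, B dirty
step 2/4 (Right): in B — A clear, B dirty
step 3/4 (Right): in B — A clear, B dirty
step 4/4 (Left): in A — A clear, B dirty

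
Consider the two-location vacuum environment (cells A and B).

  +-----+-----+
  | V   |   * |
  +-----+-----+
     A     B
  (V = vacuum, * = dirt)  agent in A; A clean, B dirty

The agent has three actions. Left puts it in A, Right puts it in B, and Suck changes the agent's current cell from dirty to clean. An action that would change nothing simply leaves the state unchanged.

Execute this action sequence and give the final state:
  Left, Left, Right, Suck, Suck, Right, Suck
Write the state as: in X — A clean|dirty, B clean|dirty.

step 1/7 (Left): in A — A clean, B dirty
step 2/7 (Left): in A — A clean, B dirty
step 3/7 (Right): in B — A clean, B dirty
step 4/7 (Suck): in B — A clean, B clean
step 5/7 (Suck): in B — A clean, B clean
step 6/7 (Right): in B — A clean, B clean
step 7/7 (Suck): in B — A clean, B clean

in B — A clean, B clean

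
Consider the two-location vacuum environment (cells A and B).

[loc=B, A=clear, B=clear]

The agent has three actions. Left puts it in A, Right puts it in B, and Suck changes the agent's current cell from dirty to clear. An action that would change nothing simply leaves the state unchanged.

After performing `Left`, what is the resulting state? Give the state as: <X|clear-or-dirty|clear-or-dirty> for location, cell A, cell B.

start: <B|clear|clear>
1. Left → <A|clear|clear>

<A|clear|clear>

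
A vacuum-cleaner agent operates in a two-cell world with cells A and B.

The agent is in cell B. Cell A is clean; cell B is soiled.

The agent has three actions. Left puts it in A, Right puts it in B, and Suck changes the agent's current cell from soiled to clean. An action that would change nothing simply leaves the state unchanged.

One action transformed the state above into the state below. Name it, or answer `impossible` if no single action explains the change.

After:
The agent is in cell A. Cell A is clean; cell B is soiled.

Left

try  Left: loc=A A=clean B=soiled  ← match
try Right: loc=B A=clean B=soiled
try  Suck: loc=B A=clean B=clean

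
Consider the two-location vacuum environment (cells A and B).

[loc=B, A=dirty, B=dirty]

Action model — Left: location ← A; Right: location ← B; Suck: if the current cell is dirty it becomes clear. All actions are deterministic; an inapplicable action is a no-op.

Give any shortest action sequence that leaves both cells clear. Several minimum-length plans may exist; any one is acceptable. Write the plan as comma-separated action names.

Suck, Left, Suck

t=1 Suck ⇒ in B — A dirty, B clear
t=2 Left ⇒ in A — A dirty, B clear
t=3 Suck ⇒ in A — A clear, B clear
min 3: Suck B + move + Suck A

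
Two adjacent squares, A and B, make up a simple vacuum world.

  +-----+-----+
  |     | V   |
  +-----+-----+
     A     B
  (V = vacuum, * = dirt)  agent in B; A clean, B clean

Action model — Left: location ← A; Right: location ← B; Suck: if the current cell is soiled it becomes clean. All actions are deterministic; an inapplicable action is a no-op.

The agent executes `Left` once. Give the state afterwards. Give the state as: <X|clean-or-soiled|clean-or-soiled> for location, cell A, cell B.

start: <B|clean|clean>
1. Left → <A|clean|clean>

<A|clean|clean>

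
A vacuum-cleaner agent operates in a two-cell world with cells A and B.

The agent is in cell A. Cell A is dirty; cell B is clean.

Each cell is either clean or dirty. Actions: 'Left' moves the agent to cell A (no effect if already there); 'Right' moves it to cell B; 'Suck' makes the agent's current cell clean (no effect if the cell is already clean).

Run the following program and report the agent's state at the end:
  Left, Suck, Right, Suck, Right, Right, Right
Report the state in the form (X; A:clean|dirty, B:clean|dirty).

(B; A:clean, B:clean)

step 1/7 (Left): (A; A:dirty, B:clean)
step 2/7 (Suck): (A; A:clean, B:clean)
step 3/7 (Right): (B; A:clean, B:clean)
step 4/7 (Suck): (B; A:clean, B:clean)
step 5/7 (Right): (B; A:clean, B:clean)
step 6/7 (Right): (B; A:clean, B:clean)
step 7/7 (Right): (B; A:clean, B:clean)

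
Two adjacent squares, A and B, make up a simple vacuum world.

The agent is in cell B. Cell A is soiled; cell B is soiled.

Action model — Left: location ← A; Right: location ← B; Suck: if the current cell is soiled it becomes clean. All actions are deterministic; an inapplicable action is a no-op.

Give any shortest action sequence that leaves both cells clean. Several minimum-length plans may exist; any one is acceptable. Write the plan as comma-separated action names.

Suck, Left, Suck

1) do Suck; now (B; A:soiled, B:clean)
2) do Left; now (A; A:soiled, B:clean)
3) do Suck; now (A; A:clean, B:clean)
min 3: Suck B + move + Suck A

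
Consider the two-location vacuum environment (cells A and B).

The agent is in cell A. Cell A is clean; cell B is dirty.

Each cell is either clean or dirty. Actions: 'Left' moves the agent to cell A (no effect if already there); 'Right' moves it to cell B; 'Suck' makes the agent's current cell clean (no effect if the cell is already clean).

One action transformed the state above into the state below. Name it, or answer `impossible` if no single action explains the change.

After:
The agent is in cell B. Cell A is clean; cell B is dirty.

Right

try  Left: loc=A A=clean B=dirty
try Right: loc=B A=clean B=dirty  ← match
try  Suck: loc=A A=clean B=dirty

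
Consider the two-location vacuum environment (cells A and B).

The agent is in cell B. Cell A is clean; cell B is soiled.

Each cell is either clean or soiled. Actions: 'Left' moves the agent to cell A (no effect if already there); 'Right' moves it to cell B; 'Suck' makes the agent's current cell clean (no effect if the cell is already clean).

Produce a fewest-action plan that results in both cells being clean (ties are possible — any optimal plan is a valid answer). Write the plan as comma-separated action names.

Suck

Suck (#1): loc=B A=clean B=clean
min 1: B is soiled, one Suck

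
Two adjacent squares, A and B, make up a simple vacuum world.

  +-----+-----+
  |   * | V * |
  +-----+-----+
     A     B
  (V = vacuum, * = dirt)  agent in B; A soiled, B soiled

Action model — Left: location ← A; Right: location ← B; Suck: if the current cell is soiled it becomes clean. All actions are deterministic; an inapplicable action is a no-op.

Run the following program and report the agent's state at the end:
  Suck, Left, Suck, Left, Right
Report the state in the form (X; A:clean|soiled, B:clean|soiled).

(B; A:clean, B:clean)

step 1/5 (Suck): (B; A:soiled, B:clean)
step 2/5 (Left): (A; A:soiled, B:clean)
step 3/5 (Suck): (A; A:clean, B:clean)
step 4/5 (Left): (A; A:clean, B:clean)
step 5/5 (Right): (B; A:clean, B:clean)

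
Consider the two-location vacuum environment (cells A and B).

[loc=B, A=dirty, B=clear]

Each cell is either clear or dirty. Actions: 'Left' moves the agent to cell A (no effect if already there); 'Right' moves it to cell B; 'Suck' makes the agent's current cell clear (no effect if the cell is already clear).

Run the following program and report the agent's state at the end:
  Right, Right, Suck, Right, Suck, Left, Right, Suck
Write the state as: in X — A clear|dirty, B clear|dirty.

Right (#1): in B — A dirty, B clear
Right (#2): in B — A dirty, B clear
Suck (#3): in B — A dirty, B clear
Right (#4): in B — A dirty, B clear
Suck (#5): in B — A dirty, B clear
Left (#6): in A — A dirty, B clear
Right (#7): in B — A dirty, B clear
Suck (#8): in B — A dirty, B clear

in B — A dirty, B clear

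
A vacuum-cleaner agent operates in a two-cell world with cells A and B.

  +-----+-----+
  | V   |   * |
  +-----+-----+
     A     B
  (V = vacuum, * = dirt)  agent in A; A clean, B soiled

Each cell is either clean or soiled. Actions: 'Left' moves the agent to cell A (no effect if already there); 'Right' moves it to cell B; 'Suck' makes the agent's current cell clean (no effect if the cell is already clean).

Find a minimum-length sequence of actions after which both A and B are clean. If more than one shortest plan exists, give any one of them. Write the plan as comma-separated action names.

Right, Suck

t=1 Right ⇒ <B|clean|soiled>
t=2 Suck ⇒ <B|clean|clean>
min 2: go B then Suck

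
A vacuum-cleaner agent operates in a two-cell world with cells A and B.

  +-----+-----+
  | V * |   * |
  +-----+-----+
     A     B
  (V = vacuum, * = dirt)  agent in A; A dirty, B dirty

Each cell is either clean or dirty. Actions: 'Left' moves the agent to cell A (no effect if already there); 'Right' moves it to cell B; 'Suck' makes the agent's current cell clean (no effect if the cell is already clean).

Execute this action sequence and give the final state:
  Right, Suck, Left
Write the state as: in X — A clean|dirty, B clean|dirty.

in A — A dirty, B clean

step 1/3 (Right): in B — A dirty, B dirty
step 2/3 (Suck): in B — A dirty, B clean
step 3/3 (Left): in A — A dirty, B clean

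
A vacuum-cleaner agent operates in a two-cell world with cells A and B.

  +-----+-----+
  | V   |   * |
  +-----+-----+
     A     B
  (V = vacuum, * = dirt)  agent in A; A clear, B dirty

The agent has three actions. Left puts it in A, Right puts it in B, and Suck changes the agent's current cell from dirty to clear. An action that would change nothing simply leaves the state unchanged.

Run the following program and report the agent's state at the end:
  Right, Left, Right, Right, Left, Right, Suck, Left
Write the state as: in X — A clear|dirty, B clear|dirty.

in A — A clear, B clear

Right (#1): in B — A clear, B dirty
Left (#2): in A — A clear, B dirty
Right (#3): in B — A clear, B dirty
Right (#4): in B — A clear, B dirty
Left (#5): in A — A clear, B dirty
Right (#6): in B — A clear, B dirty
Suck (#7): in B — A clear, B clear
Left (#8): in A — A clear, B clear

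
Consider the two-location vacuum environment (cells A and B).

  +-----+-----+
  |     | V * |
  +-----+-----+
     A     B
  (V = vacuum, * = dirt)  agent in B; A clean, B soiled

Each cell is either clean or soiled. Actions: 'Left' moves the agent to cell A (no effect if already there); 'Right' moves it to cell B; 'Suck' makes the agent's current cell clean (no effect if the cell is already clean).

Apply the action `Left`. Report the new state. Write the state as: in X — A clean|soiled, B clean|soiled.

start: in B — A clean, B soiled
t=1 Left ⇒ in A — A clean, B soiled

in A — A clean, B soiled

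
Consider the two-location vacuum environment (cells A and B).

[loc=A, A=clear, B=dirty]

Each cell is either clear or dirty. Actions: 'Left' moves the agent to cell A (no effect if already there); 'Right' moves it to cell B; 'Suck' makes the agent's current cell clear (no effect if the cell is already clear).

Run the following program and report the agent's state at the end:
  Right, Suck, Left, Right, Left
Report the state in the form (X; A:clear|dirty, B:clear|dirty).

t=1 Right ⇒ (B; A:clear, B:dirty)
t=2 Suck ⇒ (B; A:clear, B:clear)
t=3 Left ⇒ (A; A:clear, B:clear)
t=4 Right ⇒ (B; A:clear, B:clear)
t=5 Left ⇒ (A; A:clear, B:clear)

(A; A:clear, B:clear)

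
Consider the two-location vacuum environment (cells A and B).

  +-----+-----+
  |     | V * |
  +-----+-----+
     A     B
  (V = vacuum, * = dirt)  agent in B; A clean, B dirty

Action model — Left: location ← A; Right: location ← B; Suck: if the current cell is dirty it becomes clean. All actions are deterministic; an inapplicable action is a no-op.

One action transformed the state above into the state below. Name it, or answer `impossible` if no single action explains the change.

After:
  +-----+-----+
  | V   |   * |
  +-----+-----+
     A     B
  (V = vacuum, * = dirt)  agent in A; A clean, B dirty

try  Left: (A; A:clean, B:dirty)  ← match
try Right: (B; A:clean, B:dirty)
try  Suck: (B; A:clean, B:clean)

Left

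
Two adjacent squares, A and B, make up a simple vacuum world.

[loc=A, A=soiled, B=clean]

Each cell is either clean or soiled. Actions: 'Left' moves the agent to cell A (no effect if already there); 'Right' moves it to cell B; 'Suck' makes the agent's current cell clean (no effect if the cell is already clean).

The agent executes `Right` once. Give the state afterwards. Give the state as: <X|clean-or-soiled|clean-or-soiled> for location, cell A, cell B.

<B|soiled|clean>

start: <A|soiled|clean>
t=1 Right ⇒ <B|soiled|clean>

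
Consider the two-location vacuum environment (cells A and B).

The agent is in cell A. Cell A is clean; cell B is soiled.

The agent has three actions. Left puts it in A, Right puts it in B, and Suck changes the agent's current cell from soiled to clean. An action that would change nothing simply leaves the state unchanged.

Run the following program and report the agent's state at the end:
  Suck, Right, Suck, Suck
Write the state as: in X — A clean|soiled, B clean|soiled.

1) do Suck; now in A — A clean, B soiled
2) do Right; now in B — A clean, B soiled
3) do Suck; now in B — A clean, B clean
4) do Suck; now in B — A clean, B clean

in B — A clean, B clean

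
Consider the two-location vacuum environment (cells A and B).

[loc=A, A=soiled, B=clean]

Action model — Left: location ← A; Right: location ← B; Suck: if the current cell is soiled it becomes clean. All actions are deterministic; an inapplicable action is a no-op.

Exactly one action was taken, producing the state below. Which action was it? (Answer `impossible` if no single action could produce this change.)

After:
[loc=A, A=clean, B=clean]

try  Left: <A|soiled|clean>
try Right: <B|soiled|clean>
try  Suck: <A|clean|clean>  ← match

Suck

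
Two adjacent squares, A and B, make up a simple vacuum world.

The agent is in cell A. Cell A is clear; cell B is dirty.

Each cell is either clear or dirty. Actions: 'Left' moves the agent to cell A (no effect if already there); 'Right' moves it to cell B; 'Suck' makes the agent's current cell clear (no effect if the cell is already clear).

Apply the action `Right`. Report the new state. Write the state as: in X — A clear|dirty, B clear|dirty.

in B — A clear, B dirty

start: in A — A clear, B dirty
1) do Right; now in B — A clear, B dirty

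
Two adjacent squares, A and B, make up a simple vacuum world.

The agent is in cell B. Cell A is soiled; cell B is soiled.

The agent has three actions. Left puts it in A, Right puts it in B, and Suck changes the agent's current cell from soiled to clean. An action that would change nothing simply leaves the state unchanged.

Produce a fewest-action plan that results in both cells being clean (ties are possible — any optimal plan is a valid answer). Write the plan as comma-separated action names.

Suck, Left, Suck

t=1 Suck ⇒ in B — A soiled, B clean
t=2 Left ⇒ in A — A soiled, B clean
t=3 Suck ⇒ in A — A clean, B clean
min 3: Suck B + move + Suck A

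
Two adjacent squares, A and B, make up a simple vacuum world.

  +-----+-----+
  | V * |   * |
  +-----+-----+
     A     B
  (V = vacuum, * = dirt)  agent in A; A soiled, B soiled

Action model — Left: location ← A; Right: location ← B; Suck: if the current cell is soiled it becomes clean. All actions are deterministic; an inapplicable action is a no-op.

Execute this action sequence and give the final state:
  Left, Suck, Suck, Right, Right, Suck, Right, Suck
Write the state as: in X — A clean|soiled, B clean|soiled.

in B — A clean, B clean

Left (#1): in A — A soiled, B soiled
Suck (#2): in A — A clean, B soiled
Suck (#3): in A — A clean, B soiled
Right (#4): in B — A clean, B soiled
Right (#5): in B — A clean, B soiled
Suck (#6): in B — A clean, B clean
Right (#7): in B — A clean, B clean
Suck (#8): in B — A clean, B clean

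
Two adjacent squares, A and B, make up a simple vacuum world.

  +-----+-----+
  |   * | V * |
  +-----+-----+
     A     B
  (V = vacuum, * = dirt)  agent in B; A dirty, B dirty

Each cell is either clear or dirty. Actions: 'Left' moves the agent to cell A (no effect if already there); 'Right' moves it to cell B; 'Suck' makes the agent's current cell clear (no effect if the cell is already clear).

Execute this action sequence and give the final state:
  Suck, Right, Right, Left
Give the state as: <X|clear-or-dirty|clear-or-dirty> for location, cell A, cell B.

1. Suck → <B|dirty|clear>
2. Right → <B|dirty|clear>
3. Right → <B|dirty|clear>
4. Left → <A|dirty|clear>

<A|dirty|clear>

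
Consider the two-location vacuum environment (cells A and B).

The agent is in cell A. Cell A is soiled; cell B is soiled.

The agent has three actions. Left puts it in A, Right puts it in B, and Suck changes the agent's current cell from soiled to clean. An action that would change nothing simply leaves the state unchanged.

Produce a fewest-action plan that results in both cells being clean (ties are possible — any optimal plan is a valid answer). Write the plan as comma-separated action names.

Suck, Right, Suck

[1] after Suck: (A; A:clean, B:soiled)
[2] after Right: (B; A:clean, B:soiled)
[3] after Suck: (B; A:clean, B:clean)
min 3: Suck A + move + Suck B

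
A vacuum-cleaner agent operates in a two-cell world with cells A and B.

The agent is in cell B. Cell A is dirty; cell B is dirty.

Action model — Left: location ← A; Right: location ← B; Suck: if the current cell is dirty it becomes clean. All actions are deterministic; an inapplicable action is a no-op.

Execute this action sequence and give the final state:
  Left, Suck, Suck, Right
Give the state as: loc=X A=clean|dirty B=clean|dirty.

loc=B A=clean B=dirty

1. Left → loc=A A=dirty B=dirty
2. Suck → loc=A A=clean B=dirty
3. Suck → loc=A A=clean B=dirty
4. Right → loc=B A=clean B=dirty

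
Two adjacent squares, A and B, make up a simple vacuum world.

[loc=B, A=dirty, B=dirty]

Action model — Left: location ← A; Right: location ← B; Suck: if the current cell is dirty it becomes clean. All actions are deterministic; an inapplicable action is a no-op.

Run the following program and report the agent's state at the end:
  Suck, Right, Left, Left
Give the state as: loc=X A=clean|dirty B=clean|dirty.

t=1 Suck ⇒ loc=B A=dirty B=clean
t=2 Right ⇒ loc=B A=dirty B=clean
t=3 Left ⇒ loc=A A=dirty B=clean
t=4 Left ⇒ loc=A A=dirty B=clean

loc=A A=dirty B=clean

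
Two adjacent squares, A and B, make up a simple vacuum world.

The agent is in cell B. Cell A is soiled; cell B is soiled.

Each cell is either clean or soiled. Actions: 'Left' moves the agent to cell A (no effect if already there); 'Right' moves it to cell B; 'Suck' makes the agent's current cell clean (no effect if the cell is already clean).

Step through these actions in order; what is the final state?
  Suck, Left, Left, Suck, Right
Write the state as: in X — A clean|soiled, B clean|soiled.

in B — A clean, B clean

t=1 Suck ⇒ in B — A soiled, B clean
t=2 Left ⇒ in A — A soiled, B clean
t=3 Left ⇒ in A — A soiled, B clean
t=4 Suck ⇒ in A — A clean, B clean
t=5 Right ⇒ in B — A clean, B clean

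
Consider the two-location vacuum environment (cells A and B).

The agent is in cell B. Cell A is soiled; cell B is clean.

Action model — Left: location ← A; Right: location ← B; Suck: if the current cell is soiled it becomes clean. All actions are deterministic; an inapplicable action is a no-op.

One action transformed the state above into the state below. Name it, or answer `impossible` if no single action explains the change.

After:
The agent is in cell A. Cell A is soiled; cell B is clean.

try  Left: <A|soiled|clean>  ← match
try Right: <B|soiled|clean>
try  Suck: <B|soiled|clean>

Left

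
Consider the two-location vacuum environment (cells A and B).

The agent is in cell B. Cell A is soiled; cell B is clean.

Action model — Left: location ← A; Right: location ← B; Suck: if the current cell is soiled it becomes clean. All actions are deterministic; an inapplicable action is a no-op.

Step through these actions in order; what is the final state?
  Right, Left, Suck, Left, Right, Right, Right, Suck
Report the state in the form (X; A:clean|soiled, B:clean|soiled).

t=1 Right ⇒ (B; A:soiled, B:clean)
t=2 Left ⇒ (A; A:soiled, B:clean)
t=3 Suck ⇒ (A; A:clean, B:clean)
t=4 Left ⇒ (A; A:clean, B:clean)
t=5 Right ⇒ (B; A:clean, B:clean)
t=6 Right ⇒ (B; A:clean, B:clean)
t=7 Right ⇒ (B; A:clean, B:clean)
t=8 Suck ⇒ (B; A:clean, B:clean)

(B; A:clean, B:clean)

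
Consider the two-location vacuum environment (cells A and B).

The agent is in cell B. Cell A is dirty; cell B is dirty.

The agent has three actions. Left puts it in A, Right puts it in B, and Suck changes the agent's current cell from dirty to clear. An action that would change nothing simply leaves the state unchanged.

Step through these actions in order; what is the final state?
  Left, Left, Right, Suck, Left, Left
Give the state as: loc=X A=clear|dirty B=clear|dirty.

step 1/6 (Left): loc=A A=dirty B=dirty
step 2/6 (Left): loc=A A=dirty B=dirty
step 3/6 (Right): loc=B A=dirty B=dirty
step 4/6 (Suck): loc=B A=dirty B=clear
step 5/6 (Left): loc=A A=dirty B=clear
step 6/6 (Left): loc=A A=dirty B=clear

loc=A A=dirty B=clear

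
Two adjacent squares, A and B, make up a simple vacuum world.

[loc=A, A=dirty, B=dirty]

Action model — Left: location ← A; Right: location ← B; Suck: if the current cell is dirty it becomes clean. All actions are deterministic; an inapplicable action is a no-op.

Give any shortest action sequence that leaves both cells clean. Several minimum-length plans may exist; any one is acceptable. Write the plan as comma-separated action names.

Suck (#1): loc=A A=clean B=dirty
Right (#2): loc=B A=clean B=dirty
Suck (#3): loc=B A=clean B=clean
min 3: Suck A + move + Suck B

Suck, Right, Suck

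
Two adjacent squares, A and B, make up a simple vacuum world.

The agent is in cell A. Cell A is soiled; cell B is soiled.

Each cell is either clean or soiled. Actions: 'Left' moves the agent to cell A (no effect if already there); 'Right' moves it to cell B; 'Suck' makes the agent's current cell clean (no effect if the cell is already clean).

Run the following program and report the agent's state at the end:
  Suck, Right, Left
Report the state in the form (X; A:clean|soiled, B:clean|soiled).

step 1/3 (Suck): (A; A:clean, B:soiled)
step 2/3 (Right): (B; A:clean, B:soiled)
step 3/3 (Left): (A; A:clean, B:soiled)

(A; A:clean, B:soiled)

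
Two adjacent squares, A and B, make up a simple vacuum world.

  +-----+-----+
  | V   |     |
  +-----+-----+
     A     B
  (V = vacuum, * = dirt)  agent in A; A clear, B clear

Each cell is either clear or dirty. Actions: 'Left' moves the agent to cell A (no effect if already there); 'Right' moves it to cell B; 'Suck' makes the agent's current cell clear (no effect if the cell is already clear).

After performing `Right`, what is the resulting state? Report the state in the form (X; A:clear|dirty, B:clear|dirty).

(B; A:clear, B:clear)

start: (A; A:clear, B:clear)
1. Right → (B; A:clear, B:clear)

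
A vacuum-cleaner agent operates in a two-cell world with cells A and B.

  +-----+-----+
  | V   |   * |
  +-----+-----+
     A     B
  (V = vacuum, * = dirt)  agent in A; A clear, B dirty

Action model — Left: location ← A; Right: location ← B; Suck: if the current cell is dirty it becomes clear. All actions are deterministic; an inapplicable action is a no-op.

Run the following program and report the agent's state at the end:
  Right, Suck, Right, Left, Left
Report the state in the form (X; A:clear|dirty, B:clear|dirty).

(A; A:clear, B:clear)

step 1/5 (Right): (B; A:clear, B:dirty)
step 2/5 (Suck): (B; A:clear, B:clear)
step 3/5 (Right): (B; A:clear, B:clear)
step 4/5 (Left): (A; A:clear, B:clear)
step 5/5 (Left): (A; A:clear, B:clear)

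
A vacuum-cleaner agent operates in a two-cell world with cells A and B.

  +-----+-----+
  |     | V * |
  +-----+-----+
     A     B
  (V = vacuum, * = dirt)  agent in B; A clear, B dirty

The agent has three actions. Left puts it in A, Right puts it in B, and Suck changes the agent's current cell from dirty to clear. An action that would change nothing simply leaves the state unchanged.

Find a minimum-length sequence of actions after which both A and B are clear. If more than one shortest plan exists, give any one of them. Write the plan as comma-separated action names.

Suck

1. Suck → (B; A:clear, B:clear)
min 1: B is dirty, one Suck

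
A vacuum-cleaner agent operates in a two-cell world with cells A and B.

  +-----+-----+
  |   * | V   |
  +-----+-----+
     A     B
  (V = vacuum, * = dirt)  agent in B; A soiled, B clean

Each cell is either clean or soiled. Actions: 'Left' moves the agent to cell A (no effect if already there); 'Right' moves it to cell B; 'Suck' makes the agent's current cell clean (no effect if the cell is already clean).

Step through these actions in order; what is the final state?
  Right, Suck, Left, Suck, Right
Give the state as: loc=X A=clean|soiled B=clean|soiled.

Right (#1): loc=B A=soiled B=clean
Suck (#2): loc=B A=soiled B=clean
Left (#3): loc=A A=soiled B=clean
Suck (#4): loc=A A=clean B=clean
Right (#5): loc=B A=clean B=clean

loc=B A=clean B=clean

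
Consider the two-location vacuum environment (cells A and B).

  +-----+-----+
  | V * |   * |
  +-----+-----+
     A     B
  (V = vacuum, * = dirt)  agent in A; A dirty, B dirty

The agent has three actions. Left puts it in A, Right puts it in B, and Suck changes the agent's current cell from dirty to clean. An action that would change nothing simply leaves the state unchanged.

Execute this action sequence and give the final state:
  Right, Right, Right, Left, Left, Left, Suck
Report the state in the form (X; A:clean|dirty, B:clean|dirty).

[1] after Right: (B; A:dirty, B:dirty)
[2] after Right: (B; A:dirty, B:dirty)
[3] after Right: (B; A:dirty, B:dirty)
[4] after Left: (A; A:dirty, B:dirty)
[5] after Left: (A; A:dirty, B:dirty)
[6] after Left: (A; A:dirty, B:dirty)
[7] after Suck: (A; A:clean, B:dirty)

(A; A:clean, B:dirty)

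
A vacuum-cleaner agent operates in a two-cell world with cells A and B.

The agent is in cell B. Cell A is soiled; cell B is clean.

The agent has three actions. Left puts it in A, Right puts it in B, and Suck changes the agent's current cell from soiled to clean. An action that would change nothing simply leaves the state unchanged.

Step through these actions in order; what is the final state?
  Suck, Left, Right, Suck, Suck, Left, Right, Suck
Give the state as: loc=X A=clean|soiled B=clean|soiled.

loc=B A=soiled B=clean

step 1/8 (Suck): loc=B A=soiled B=clean
step 2/8 (Left): loc=A A=soiled B=clean
step 3/8 (Right): loc=B A=soiled B=clean
step 4/8 (Suck): loc=B A=soiled B=clean
step 5/8 (Suck): loc=B A=soiled B=clean
step 6/8 (Left): loc=A A=soiled B=clean
step 7/8 (Right): loc=B A=soiled B=clean
step 8/8 (Suck): loc=B A=soiled B=clean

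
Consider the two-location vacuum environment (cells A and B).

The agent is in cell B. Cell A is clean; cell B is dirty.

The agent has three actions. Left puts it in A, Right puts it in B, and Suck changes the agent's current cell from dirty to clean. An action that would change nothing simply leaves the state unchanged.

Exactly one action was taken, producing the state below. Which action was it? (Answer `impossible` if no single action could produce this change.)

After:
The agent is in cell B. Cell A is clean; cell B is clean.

try  Left: (A; A:clean, B:dirty)
try Right: (B; A:clean, B:dirty)
try  Suck: (B; A:clean, B:clean)  ← match

Suck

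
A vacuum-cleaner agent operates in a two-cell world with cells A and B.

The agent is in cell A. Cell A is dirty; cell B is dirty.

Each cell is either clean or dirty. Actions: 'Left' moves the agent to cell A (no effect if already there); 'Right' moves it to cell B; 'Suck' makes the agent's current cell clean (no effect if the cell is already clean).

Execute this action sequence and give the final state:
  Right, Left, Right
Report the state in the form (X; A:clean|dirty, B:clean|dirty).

Right (#1): (B; A:dirty, B:dirty)
Left (#2): (A; A:dirty, B:dirty)
Right (#3): (B; A:dirty, B:dirty)

(B; A:dirty, B:dirty)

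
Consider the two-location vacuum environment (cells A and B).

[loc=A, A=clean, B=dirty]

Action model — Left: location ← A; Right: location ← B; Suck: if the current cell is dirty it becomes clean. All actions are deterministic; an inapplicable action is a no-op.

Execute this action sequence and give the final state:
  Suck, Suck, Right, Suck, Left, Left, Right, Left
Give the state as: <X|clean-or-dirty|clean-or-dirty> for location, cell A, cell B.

1) do Suck; now <A|clean|dirty>
2) do Suck; now <A|clean|dirty>
3) do Right; now <B|clean|dirty>
4) do Suck; now <B|clean|clean>
5) do Left; now <A|clean|clean>
6) do Left; now <A|clean|clean>
7) do Right; now <B|clean|clean>
8) do Left; now <A|clean|clean>

<A|clean|clean>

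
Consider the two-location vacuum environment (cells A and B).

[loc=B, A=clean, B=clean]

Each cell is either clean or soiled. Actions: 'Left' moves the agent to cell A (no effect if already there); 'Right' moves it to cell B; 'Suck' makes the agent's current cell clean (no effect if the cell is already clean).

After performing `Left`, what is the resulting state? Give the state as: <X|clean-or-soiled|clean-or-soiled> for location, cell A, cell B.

start: <B|clean|clean>
step 1/1 (Left): <A|clean|clean>

<A|clean|clean>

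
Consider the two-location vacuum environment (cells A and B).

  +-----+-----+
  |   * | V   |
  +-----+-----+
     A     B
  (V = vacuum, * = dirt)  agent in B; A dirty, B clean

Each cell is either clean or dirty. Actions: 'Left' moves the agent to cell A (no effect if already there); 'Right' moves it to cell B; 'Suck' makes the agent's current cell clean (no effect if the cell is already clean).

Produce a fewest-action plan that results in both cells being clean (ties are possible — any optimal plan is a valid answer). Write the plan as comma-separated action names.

Left, Suck

1. Left → in A — A dirty, B clean
2. Suck → in A — A clean, B clean
min 2: go A then Suck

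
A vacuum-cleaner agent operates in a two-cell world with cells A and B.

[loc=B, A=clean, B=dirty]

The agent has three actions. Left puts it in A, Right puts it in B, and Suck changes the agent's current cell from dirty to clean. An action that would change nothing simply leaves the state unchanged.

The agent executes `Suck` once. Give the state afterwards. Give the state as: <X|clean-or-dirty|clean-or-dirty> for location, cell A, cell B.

start: <B|clean|dirty>
1) do Suck; now <B|clean|clean>

<B|clean|clean>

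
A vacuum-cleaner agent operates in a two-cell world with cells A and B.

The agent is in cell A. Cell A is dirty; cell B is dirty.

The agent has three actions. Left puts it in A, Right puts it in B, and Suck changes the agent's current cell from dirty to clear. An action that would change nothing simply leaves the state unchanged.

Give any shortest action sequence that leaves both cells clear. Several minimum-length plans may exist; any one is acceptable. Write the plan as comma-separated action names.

1. Suck → loc=A A=clear B=dirty
2. Right → loc=B A=clear B=dirty
3. Suck → loc=B A=clear B=clear
min 3: Suck A + move + Suck B

Suck, Right, Suck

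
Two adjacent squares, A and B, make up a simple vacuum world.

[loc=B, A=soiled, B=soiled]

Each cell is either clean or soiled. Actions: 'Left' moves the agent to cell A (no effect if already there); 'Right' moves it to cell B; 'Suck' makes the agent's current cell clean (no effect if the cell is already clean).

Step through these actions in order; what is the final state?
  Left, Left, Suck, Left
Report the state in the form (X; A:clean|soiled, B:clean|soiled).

step 1/4 (Left): (A; A:soiled, B:soiled)
step 2/4 (Left): (A; A:soiled, B:soiled)
step 3/4 (Suck): (A; A:clean, B:soiled)
step 4/4 (Left): (A; A:clean, B:soiled)

(A; A:clean, B:soiled)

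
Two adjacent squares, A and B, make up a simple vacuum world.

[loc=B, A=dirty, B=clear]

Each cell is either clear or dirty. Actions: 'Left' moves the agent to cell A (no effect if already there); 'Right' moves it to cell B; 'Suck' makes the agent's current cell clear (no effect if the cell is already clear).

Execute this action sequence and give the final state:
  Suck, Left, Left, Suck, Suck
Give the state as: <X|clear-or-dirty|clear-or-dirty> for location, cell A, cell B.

1) do Suck; now <B|dirty|clear>
2) do Left; now <A|dirty|clear>
3) do Left; now <A|dirty|clear>
4) do Suck; now <A|clear|clear>
5) do Suck; now <A|clear|clear>

<A|clear|clear>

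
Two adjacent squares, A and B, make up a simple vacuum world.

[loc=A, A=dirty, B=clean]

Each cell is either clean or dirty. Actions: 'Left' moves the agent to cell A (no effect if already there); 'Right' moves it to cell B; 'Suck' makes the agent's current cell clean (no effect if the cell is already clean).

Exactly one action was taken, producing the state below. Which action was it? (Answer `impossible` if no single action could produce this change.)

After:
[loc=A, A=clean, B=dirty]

impossible

try  Left: in A — A dirty, B clean
try Right: in B — A dirty, B clean
try  Suck: in A — A clean, B clean
no single action produces the after-state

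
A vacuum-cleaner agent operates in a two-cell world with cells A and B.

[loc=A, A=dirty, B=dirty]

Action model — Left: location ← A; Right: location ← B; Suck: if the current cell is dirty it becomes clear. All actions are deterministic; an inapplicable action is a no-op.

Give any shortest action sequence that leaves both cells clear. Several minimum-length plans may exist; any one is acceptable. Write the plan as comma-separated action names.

Suck, Right, Suck

1. Suck → <A|clear|dirty>
2. Right → <B|clear|dirty>
3. Suck → <B|clear|clear>
min 3: Suck A + move + Suck B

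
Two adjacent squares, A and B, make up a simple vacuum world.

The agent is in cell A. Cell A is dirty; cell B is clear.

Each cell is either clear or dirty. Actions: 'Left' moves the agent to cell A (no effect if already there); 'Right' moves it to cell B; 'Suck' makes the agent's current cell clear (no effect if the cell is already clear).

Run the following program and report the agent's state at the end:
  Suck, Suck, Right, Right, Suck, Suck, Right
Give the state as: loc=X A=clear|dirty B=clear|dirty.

[1] after Suck: loc=A A=clear B=clear
[2] after Suck: loc=A A=clear B=clear
[3] after Right: loc=B A=clear B=clear
[4] after Right: loc=B A=clear B=clear
[5] after Suck: loc=B A=clear B=clear
[6] after Suck: loc=B A=clear B=clear
[7] after Right: loc=B A=clear B=clear

loc=B A=clear B=clear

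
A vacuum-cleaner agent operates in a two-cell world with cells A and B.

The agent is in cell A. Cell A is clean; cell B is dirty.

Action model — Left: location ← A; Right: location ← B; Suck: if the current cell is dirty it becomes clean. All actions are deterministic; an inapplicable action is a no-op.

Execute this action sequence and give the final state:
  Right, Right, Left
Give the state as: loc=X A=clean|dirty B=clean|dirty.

Right (#1): loc=B A=clean B=dirty
Right (#2): loc=B A=clean B=dirty
Left (#3): loc=A A=clean B=dirty

loc=A A=clean B=dirty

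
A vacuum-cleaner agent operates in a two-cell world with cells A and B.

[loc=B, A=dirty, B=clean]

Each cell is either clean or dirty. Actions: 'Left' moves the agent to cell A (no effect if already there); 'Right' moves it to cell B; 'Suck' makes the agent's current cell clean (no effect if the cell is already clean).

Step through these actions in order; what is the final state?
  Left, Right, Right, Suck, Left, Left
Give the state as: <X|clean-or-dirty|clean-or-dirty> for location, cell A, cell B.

t=1 Left ⇒ <A|dirty|clean>
t=2 Right ⇒ <B|dirty|clean>
t=3 Right ⇒ <B|dirty|clean>
t=4 Suck ⇒ <B|dirty|clean>
t=5 Left ⇒ <A|dirty|clean>
t=6 Left ⇒ <A|dirty|clean>

<A|dirty|clean>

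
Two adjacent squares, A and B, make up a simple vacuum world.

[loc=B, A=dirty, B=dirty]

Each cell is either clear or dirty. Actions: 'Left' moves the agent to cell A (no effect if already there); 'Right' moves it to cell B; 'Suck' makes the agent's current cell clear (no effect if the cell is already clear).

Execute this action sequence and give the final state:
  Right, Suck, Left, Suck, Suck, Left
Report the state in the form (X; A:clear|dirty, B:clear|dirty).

Right (#1): (B; A:dirty, B:dirty)
Suck (#2): (B; A:dirty, B:clear)
Left (#3): (A; A:dirty, B:clear)
Suck (#4): (A; A:clear, B:clear)
Suck (#5): (A; A:clear, B:clear)
Left (#6): (A; A:clear, B:clear)

(A; A:clear, B:clear)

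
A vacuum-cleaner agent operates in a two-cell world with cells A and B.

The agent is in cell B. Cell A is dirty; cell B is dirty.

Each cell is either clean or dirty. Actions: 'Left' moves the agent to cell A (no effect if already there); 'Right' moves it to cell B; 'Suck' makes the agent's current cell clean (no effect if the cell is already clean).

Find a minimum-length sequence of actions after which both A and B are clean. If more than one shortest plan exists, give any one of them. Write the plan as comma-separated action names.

Suck, Left, Suck

t=1 Suck ⇒ (B; A:dirty, B:clean)
t=2 Left ⇒ (A; A:dirty, B:clean)
t=3 Suck ⇒ (A; A:clean, B:clean)
min 3: Suck B + move + Suck A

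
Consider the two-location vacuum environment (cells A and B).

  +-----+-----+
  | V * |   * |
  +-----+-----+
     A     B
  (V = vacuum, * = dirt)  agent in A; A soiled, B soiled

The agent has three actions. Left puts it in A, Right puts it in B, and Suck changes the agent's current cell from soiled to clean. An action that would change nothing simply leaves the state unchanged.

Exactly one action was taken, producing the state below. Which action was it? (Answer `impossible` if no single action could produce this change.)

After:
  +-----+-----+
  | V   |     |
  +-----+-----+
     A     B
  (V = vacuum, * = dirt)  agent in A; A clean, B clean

impossible

try  Left: in A — A soiled, B soiled
try Right: in B — A soiled, B soiled
try  Suck: in A — A clean, B soiled
no single action produces the after-state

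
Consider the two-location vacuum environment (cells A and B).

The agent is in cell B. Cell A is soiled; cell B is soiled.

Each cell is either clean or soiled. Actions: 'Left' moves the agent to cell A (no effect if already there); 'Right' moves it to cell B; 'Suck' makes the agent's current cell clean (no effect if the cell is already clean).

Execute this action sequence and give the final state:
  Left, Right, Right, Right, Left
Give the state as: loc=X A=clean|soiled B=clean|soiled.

1. Left → loc=A A=soiled B=soiled
2. Right → loc=B A=soiled B=soiled
3. Right → loc=B A=soiled B=soiled
4. Right → loc=B A=soiled B=soiled
5. Left → loc=A A=soiled B=soiled

loc=A A=soiled B=soiled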